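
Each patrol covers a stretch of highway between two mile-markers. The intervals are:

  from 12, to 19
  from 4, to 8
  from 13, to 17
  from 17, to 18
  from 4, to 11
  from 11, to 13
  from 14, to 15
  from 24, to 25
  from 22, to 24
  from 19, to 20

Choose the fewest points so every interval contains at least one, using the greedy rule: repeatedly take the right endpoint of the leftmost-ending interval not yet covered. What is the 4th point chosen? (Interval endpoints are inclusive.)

18

Sorted: [4,8] [4,11] [11,13] [14,15] [13,17] [17,18] [12,19] [19,20] [22,24] [24,25]
{[4,8],[4,11]} hit by 8; {[11,13]} hit by 13; {[14,15],[13,17]} hit by 15; {[17,18],[12,19]} hit by 18; {[19,20]} hit by 20; {[22,24],[24,25]} hit by 24.
Points: 8, 13, 15, 18, 20, 24 (6 total).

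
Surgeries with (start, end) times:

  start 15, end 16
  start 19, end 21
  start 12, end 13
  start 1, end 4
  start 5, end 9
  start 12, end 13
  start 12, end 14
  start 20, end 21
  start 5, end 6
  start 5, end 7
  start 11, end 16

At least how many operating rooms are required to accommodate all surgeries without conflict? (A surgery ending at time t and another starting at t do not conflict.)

4

Events (time:±→running): 1:+→1 4:-→0 5:+→1 5:+→2 5:+→3 6:-→2 7:-→1 9:-→0 11:+→1 12:+→2 12:+→3 12:+→4 … peak 4.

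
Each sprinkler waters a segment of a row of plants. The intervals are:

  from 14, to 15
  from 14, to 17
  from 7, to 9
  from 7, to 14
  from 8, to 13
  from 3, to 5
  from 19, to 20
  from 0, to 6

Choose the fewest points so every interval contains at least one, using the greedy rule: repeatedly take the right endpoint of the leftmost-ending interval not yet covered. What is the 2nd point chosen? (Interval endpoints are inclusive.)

Sort by right endpoint; whenever an interval is uncovered, place a point at its right end.
By right end: [3,5]  [0,6]  [7,9]  [8,13]  [7,14]  [14,15]  [14,17]  [19,20]
[3,5] uncovered → point at 5; [7,9] uncovered → point at 9; [14,15] uncovered → point at 15; [19,20] uncovered → point at 20.
Points: 5, 9, 15, 20 (4 total).

9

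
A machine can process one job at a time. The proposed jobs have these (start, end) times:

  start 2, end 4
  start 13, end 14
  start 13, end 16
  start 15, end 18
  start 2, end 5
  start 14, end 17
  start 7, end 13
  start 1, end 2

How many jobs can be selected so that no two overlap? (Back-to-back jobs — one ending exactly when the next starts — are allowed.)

Sorted by end: (1,2)  (2,4)  (2,5)  (7,13)  (13,14)  (13,16)  (14,17)  (15,18)
take (1,2); take (2,4); skip (2,5); take (7,13); take (13,14); take (14,17); skip (15,18).
Selected 5 jobs.

5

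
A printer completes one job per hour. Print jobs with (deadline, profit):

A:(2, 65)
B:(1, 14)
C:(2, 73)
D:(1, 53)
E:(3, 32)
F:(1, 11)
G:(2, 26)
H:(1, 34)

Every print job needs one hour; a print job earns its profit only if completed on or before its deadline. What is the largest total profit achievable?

170

Sort by profit descending; place each in the latest free slot ≤ its deadline.
By profit: C(d2,73), A(d2,65), D(d1,53), H(d1,34), E(d3,32), G(d2,26), B(d1,14), F(d1,11)
C→slot 2; A→slot 1; D skipped; H skipped; E→slot 3; G skipped; B skipped; F skipped.
Profit = 65 + 73 + 32 = 170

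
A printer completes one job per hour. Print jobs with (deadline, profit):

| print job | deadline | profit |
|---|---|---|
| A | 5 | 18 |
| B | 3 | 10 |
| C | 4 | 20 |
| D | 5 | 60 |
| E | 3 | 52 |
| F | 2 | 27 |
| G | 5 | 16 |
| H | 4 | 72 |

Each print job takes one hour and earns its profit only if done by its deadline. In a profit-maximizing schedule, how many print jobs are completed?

Profit order: H=72 D=60 E=52 F=27 C=20 A=18 G=16 B=10
Assign: H→slot 4, D→slot 5, E→slot 3, F→slot 2, C→slot 1, A skipped, G skipped, B skipped.
Slots: [1:C] [2:F] [3:E] [4:H] [5:D]
5 of 8 scheduled.

5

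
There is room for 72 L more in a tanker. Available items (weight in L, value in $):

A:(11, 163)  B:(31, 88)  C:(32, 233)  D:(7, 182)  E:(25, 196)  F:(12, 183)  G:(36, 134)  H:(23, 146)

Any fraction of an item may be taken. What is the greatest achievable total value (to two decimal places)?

847.78

Order: D (182/7=26.00) > F (183/12=15.25) > A (163/11=14.82) > E (196/25=7.84) > C (233/32=7.28) > H (146/23=6.35) > G (134/36=3.72) > B (88/31=2.84)
Fill: take D (7 @ 182) → take F (12 @ 183) → take A (11 @ 163) → take E (25 @ 196) → take 17/32 of C → 123.78; 72/72 used.
Total value = 847.78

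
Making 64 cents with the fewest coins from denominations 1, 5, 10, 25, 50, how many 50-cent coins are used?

Greedy: take as many of the largest coin as possible, then repeat with the remainder.
64 = 1×50 + 1×10 + 4×1
Count of 50: 1

1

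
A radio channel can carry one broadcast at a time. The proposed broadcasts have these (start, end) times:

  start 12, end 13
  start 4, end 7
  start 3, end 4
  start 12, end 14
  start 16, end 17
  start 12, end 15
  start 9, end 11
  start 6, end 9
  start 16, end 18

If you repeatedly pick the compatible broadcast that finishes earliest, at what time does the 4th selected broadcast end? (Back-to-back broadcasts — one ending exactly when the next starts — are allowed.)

Sort by end time and greedily take each interval whose start is ≥ the last chosen end.
Sorted by end: (3,4)  (4,7)  (6,9)  (9,11)  (12,13)  (12,14)  (12,15)  (16,17)  (16,18)
take (3,4); take (4,7); take (9,11); take (12,13); take (16,17); skip (16,18).
Selected: (3,4) (4,7) (9,11) (12,13) (16,17)

13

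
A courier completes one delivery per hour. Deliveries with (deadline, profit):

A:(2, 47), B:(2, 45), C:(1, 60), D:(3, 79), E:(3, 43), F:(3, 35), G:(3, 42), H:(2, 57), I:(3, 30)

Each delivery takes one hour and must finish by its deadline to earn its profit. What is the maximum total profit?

Profit order: D=79 C=60 H=57 A=47 B=45 E=43 G=42 F=35 I=30
Assign: D→slot 3, C→slot 1, H→slot 2, A skipped, B skipped, E skipped, G skipped, F skipped, I skipped.
Slots: [1:C] [2:H] [3:D]
Profit = 60 + 57 + 79 = 196

196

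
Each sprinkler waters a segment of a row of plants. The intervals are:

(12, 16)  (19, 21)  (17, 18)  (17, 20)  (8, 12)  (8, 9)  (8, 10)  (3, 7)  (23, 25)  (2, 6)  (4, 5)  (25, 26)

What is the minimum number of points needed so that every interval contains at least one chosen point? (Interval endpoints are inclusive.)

Sort by right endpoint; whenever an interval is uncovered, place a point at its right end.
Sorted: [4,5] [2,6] [3,7] [8,9] [8,10] [8,12] [12,16] [17,18] [17,20] [19,21] [23,25] [25,26]
{[4,5],[2,6],[3,7]} hit by 5; {[8,9],[8,10],[8,12]} hit by 9; {[12,16]} hit by 16; {[17,18],[17,20]} hit by 18; {[19,21]} hit by 21; {[23,25],[25,26]} hit by 25.
Points: 5, 9, 16, 18, 21, 25 (6 total).

6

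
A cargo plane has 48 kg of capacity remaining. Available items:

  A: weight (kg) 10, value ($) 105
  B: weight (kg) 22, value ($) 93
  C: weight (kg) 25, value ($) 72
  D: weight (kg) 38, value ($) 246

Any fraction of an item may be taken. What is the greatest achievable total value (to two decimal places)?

351.00

Order: A (105/10=10.50) > D (246/38=6.47) > B (93/22=4.23) > C (72/25=2.88)
Fill: take A (10 @ 105) → take D (38 @ 246); 48/48 used.
Total value = 351.00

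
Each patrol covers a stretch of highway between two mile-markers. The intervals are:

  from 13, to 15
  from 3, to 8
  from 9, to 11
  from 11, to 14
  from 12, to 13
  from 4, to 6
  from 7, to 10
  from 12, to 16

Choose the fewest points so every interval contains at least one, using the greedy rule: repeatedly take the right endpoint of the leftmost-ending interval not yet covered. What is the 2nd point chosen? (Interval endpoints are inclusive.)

10

By right end: [4,6]  [3,8]  [7,10]  [9,11]  [12,13]  [11,14]  [13,15]  [12,16]
[4,6] uncovered → point at 6; [7,10] uncovered → point at 10; [12,13] uncovered → point at 13.
Points: 6, 10, 13 (3 total).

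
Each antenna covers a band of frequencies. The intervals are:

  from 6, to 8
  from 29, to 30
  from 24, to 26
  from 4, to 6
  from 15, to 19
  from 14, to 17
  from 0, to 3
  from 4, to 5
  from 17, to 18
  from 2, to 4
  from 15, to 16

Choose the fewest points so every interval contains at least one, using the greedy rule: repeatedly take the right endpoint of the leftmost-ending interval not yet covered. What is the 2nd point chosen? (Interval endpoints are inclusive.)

5

Process intervals by earliest right end; each time one isn't hit yet, stab at its right endpoint.
By right end: [0,3]  [2,4]  [4,5]  [4,6]  [6,8]  [15,16]  [14,17]  [17,18]  [15,19]  [24,26]  [29,30]
[0,3] uncovered → point at 3; [4,5] uncovered → point at 5; [6,8] uncovered → point at 8; [15,16] uncovered → point at 16; [17,18] uncovered → point at 18; [24,26] uncovered → point at 26; [29,30] uncovered → point at 30.
Points: 3, 5, 8, 16, 18, 26, 30 (7 total).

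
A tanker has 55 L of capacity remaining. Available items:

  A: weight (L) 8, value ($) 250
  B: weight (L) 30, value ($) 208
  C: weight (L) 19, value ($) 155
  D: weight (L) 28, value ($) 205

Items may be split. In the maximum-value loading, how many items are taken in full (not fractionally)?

Sort by value per unit weight and fill in that order.
Ratios (sorted): A 31.25, C 8.16, D 7.32, B 6.93
take A (8 @ 250); take C (19 @ 155); take D (28 @ 205). Capacity used 55/55.
3 item(s) taken whole.

3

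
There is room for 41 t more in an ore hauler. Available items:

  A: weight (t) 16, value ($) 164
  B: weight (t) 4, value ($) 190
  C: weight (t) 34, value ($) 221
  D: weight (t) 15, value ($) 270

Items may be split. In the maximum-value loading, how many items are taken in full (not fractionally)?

Ratios (sorted): B 47.50, D 18.00, A 10.25, C 6.50
take B (4 @ 190); take D (15 @ 270); take A (16 @ 164); take 6/34 of C → 39.00. Capacity used 41/41.
3 item(s) taken whole; one partial (take 6/34 of C).

3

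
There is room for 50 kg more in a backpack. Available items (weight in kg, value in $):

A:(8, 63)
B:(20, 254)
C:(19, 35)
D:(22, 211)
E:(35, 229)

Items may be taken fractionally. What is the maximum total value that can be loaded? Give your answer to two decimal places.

Ratios (sorted): B 12.70, D 9.59, A 7.88, E 6.54, C 1.84
take B (20 @ 254); take D (22 @ 211); take A (8 @ 63). Capacity used 50/50.
Total value = 528.00

528.00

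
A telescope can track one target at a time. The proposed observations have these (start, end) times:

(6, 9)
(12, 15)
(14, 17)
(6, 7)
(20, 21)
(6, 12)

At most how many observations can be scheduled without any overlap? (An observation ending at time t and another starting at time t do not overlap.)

By end time: (6,7), (6,9), (6,12), (12,15), (14,17), (20,21).
Pick (6,7); next start ≥ 7 → (12,15); next start ≥ 15 → (20,21).
Selected 3 observations.

3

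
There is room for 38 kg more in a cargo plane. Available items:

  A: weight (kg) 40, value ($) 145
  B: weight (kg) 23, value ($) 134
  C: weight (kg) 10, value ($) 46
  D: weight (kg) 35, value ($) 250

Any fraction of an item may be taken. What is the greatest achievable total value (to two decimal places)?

267.48

Greedy by value/weight ratio, highest first.
Ratios (sorted): D 7.14, B 5.83, C 4.60, A 3.62
take D (35 @ 250); take 3/23 of B → 17.48. Capacity used 38/38.
Total value = 267.48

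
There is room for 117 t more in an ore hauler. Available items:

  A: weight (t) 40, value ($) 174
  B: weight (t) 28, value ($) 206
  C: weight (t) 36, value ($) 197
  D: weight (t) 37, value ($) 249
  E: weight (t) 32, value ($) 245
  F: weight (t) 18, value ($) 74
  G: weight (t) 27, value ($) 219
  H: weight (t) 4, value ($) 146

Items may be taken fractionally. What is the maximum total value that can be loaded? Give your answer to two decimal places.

990.97

Ratios (sorted): H 36.50, G 8.11, E 7.66, B 7.36, D 6.73, C 5.47, A 4.35, F 4.11
take H (4 @ 146); take G (27 @ 219); take E (32 @ 245); take B (28 @ 206); take 26/37 of D → 174.97. Capacity used 117/117.
Total value = 990.97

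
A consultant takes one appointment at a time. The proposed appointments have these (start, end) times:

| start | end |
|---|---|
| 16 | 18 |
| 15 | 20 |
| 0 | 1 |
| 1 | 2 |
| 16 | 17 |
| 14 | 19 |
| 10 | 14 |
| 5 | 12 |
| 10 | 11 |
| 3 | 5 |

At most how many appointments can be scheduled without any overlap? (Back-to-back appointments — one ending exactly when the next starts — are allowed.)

Order by finish time; keep every interval that doesn't clash with the previous kept one.
By end time: (0,1), (1,2), (3,5), (10,11), (5,12), (10,14), (16,17), (16,18), (14,19), (15,20).
Pick (0,1); next start ≥ 1 → (1,2); next start ≥ 2 → (3,5); next start ≥ 5 → (10,11); next start ≥ 11 → (16,17).
Selected 5 appointments.

5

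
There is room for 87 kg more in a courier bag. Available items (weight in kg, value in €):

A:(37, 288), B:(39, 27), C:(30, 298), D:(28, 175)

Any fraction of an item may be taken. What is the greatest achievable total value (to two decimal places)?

711.00

Order: C (298/30=9.93) > A (288/37=7.78) > D (175/28=6.25) > B (27/39=0.69)
Fill: take C (30 @ 298) → take A (37 @ 288) → take 20/28 of D → 125.00; 87/87 used.
Total value = 711.00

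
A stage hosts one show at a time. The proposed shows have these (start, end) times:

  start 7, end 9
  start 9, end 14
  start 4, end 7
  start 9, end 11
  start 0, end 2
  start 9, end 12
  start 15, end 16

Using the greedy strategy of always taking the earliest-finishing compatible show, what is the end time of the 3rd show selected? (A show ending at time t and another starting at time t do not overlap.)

9

Sort by end time and greedily take each interval whose start is ≥ the last chosen end.
Sorted by end: (0,2)  (4,7)  (7,9)  (9,11)  (9,12)  (9,14)  (15,16)
take (0,2); take (4,7); take (7,9); take (9,11); skip (9,12); take (15,16).
Selected: (0,2) (4,7) (7,9) (9,11) (15,16)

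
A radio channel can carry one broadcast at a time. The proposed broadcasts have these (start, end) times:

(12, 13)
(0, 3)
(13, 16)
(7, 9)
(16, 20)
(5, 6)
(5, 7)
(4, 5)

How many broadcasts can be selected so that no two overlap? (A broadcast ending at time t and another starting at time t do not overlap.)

Order by finish time; keep every interval that doesn't clash with the previous kept one.
By end time: (0,3), (4,5), (5,6), (5,7), (7,9), (12,13), (13,16), (16,20).
Pick (0,3); next start ≥ 3 → (4,5); next start ≥ 5 → (5,6); next start ≥ 6 → (7,9); next start ≥ 9 → (12,13); next start ≥ 13 → (13,16); next start ≥ 16 → (16,20).
Selected 7 broadcasts.

7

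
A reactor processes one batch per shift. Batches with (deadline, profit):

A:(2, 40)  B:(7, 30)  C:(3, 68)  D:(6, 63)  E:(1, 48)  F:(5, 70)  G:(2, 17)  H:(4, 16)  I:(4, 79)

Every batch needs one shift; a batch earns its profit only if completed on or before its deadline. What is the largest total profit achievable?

By profit: I(d4,79), F(d5,70), C(d3,68), D(d6,63), E(d1,48), A(d2,40), B(d7,30), G(d2,17), H(d4,16)
I→slot 4; F→slot 5; C→slot 3; D→slot 6; E→slot 1; A→slot 2; B→slot 7; G skipped; H skipped.
Profit = 48 + 40 + 68 + 79 + 70 + 63 + 30 = 398

398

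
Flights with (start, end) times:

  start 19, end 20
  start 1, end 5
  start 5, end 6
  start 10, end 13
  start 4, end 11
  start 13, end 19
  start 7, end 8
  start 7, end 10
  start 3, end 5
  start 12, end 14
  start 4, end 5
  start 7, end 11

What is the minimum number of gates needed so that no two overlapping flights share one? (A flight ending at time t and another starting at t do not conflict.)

The answer is the maximum number of intervals overlapping at any instant.
Events (time:±→running): 1:+→1 3:+→2 4:+→3 4:+→4 … peak 4.

4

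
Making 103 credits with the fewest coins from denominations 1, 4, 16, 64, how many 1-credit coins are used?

3

Use the largest denomination that fits, subtract, and repeat.
103 − 1×64→39 − 2×16→7 − 1×4→3 − 3×1→0
Count of 1: 3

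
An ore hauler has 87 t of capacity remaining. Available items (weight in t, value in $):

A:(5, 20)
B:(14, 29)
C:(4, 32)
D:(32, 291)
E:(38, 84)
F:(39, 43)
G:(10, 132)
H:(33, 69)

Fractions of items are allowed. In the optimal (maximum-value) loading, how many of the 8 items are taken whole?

4

Order: G (132/10=13.20) > D (291/32=9.09) > C (32/4=8.00) > A (20/5=4.00) > E (84/38=2.21) > H (69/33=2.09) > B (29/14=2.07) > F (43/39=1.10)
Fill: take G (10 @ 132) → take D (32 @ 291) → take C (4 @ 32) → take A (5 @ 20) → take 36/38 of E → 79.58; 87/87 used.
4 item(s) taken whole; one partial (take 36/38 of E).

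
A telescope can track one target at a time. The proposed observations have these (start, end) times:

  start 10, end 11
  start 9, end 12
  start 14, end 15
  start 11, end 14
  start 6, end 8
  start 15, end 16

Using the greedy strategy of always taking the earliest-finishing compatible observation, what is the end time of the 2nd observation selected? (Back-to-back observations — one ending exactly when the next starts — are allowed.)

11

Sorted by end: (6,8)  (10,11)  (9,12)  (11,14)  (14,15)  (15,16)
take (6,8); take (10,11); take (11,14); take (14,15); take (15,16).
Selected: (6,8) (10,11) (11,14) (14,15) (15,16)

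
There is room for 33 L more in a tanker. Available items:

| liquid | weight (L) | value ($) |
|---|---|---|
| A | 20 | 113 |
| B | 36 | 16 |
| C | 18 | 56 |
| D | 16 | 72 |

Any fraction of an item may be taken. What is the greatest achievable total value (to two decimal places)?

Greedy by value/weight ratio, highest first.
Ratios (sorted): A 5.65, D 4.50, C 3.11, B 0.44
take A (20 @ 113); take 13/16 of D → 58.50. Capacity used 33/33.
Total value = 171.50

171.50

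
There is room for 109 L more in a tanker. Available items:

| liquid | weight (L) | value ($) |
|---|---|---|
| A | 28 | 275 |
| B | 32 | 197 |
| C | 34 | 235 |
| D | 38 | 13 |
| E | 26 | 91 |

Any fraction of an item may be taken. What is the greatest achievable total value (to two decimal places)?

759.50

Ratios (sorted): A 9.82, C 6.91, B 6.16, E 3.50, D 0.34
take A (28 @ 275); take C (34 @ 235); take B (32 @ 197); take 15/26 of E → 52.50. Capacity used 109/109.
Total value = 759.50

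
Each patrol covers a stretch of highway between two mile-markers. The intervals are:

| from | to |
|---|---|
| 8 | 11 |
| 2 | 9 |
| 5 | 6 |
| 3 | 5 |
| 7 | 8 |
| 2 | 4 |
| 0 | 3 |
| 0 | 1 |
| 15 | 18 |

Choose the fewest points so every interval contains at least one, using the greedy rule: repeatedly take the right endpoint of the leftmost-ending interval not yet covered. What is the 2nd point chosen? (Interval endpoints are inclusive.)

Sort by right endpoint; whenever an interval is uncovered, place a point at its right end.
Sorted: [0,1] [0,3] [2,4] [3,5] [5,6] [7,8] [2,9] [8,11] [15,18]
{[0,1],[0,3]} hit by 1; {[2,4],[3,5]} hit by 4; {[5,6]} hit by 6; {[7,8],[2,9],[8,11]} hit by 8; {[15,18]} hit by 18.
Points: 1, 4, 6, 8, 18 (5 total).

4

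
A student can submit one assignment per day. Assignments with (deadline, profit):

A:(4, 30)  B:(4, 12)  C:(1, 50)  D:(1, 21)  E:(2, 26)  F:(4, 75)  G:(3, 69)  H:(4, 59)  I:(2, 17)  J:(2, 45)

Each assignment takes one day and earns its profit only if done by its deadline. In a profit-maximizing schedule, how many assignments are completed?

4

Profit order: F=75 G=69 H=59 C=50 J=45 A=30 E=26 D=21 I=17 B=12
Assign: F→slot 4, G→slot 3, H→slot 2, C→slot 1, J skipped, A skipped, E skipped, D skipped, I skipped, B skipped.
Slots: [1:C] [2:H] [3:G] [4:F]
4 of 10 scheduled.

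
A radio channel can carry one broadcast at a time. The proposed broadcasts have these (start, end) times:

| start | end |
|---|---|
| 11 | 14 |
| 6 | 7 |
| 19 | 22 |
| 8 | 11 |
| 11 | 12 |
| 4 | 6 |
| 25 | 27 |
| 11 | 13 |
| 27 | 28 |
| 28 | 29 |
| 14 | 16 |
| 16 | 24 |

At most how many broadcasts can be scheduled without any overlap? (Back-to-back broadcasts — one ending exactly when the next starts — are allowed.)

By end time: (4,6), (6,7), (8,11), (11,12), (11,13), (11,14), (14,16), (19,22), (16,24), (25,27), (27,28), (28,29).
Pick (4,6); next start ≥ 6 → (6,7); next start ≥ 7 → (8,11); next start ≥ 11 → (11,12); next start ≥ 12 → (14,16); next start ≥ 16 → (19,22); next start ≥ 22 → (25,27); next start ≥ 27 → (27,28); next start ≥ 28 → (28,29).
Selected 9 broadcasts.

9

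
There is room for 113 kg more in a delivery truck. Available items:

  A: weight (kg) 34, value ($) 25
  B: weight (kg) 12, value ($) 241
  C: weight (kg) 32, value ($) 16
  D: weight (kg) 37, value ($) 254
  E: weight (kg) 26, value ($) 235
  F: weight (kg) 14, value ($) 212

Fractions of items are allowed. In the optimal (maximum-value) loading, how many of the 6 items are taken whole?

4

Order: B (241/12=20.08) > F (212/14=15.14) > E (235/26=9.04) > D (254/37=6.86) > A (25/34=0.74) > C (16/32=0.50)
Fill: take B (12 @ 241) → take F (14 @ 212) → take E (26 @ 235) → take D (37 @ 254) → take 24/34 of A → 17.65; 113/113 used.
4 item(s) taken whole; one partial (take 24/34 of A).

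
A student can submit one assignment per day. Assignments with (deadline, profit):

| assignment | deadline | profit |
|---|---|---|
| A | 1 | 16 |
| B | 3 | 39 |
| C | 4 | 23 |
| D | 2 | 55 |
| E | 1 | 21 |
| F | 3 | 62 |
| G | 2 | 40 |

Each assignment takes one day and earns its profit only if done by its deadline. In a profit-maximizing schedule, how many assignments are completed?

Sort by profit descending; place each in the latest free slot ≤ its deadline.
By profit: F(d3,62), D(d2,55), G(d2,40), B(d3,39), C(d4,23), E(d1,21), A(d1,16)
F→slot 3; D→slot 2; G→slot 1; B skipped; C→slot 4; E skipped; A skipped.
4 of 7 scheduled.

4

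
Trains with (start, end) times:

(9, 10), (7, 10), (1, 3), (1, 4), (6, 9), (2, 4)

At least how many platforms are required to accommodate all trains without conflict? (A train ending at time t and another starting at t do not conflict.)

3

starts: [1, 1, 2, 6, 7, 9]
ends:   [3, 4, 4, 9, 10, 10]
s1→1 s1→2 s2→3  — peak 3.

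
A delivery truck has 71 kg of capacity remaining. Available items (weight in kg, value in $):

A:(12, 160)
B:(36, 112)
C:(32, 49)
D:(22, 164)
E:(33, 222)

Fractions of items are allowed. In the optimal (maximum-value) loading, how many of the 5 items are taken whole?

3

Greedy by value/weight ratio, highest first.
Ratios (sorted): A 13.33, D 7.45, E 6.73, B 3.11, C 1.53
take A (12 @ 160); take D (22 @ 164); take E (33 @ 222); take 4/36 of B → 12.44. Capacity used 71/71.
3 item(s) taken whole; one partial (take 4/36 of B).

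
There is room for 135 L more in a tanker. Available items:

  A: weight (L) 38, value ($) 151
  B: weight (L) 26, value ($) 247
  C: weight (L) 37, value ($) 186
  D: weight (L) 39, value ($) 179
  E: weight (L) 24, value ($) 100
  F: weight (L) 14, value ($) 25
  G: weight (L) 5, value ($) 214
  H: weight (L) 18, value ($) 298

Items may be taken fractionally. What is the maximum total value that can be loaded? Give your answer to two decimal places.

Sort by value per unit weight and fill in that order.
Order: G (214/5=42.80) > H (298/18=16.56) > B (247/26=9.50) > C (186/37=5.03) > D (179/39=4.59) > E (100/24=4.17) > A (151/38=3.97) > F (25/14=1.79)
Fill: take G (5 @ 214) → take H (18 @ 298) → take B (26 @ 247) → take C (37 @ 186) → take D (39 @ 179) → take 10/24 of E → 41.67; 135/135 used.
Total value = 1165.67

1165.67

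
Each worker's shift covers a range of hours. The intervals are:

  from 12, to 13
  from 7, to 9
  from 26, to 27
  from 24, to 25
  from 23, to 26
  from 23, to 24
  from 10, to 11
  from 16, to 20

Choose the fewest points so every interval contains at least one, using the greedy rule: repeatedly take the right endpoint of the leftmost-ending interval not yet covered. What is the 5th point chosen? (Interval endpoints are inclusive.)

Sorted: [7,9] [10,11] [12,13] [16,20] [23,24] [24,25] [23,26] [26,27]
{[7,9]} hit by 9; {[10,11]} hit by 11; {[12,13]} hit by 13; {[16,20]} hit by 20; {[23,24],[24,25],[23,26]} hit by 24; {[26,27]} hit by 27.
Points: 9, 11, 13, 20, 24, 27 (6 total).

24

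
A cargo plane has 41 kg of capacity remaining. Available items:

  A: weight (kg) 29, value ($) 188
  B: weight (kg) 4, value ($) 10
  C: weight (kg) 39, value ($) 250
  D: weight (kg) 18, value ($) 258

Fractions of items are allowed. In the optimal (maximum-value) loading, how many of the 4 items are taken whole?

1

Greedy by value/weight ratio, highest first.
Order: D (258/18=14.33) > A (188/29=6.48) > C (250/39=6.41) > B (10/4=2.50)
Fill: take D (18 @ 258) → take 23/29 of A → 149.10; 41/41 used.
1 item(s) taken whole; one partial (take 23/29 of A).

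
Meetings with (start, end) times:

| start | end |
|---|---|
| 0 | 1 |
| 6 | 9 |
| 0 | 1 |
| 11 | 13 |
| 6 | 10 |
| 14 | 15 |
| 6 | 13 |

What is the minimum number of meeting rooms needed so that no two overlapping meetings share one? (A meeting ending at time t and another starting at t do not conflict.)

3

The answer is the maximum number of intervals overlapping at any instant.
starts: [0, 0, 6, 6, 6, 11, 14]
ends:   [1, 1, 9, 10, 13, 13, 15]
s0→1 s0→2 e1→1 e1→0 s6→1 s6→2 s6→3  — peak 3.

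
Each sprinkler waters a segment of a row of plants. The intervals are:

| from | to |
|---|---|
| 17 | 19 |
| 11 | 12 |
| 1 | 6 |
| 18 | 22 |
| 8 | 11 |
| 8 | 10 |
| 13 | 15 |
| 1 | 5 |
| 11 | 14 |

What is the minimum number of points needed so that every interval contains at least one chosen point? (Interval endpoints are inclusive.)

5

Sort by right endpoint; whenever an interval is uncovered, place a point at its right end.
Sorted: [1,5] [1,6] [8,10] [8,11] [11,12] [11,14] [13,15] [17,19] [18,22]
{[1,5],[1,6]} hit by 5; {[8,10],[8,11]} hit by 10; {[11,12],[11,14]} hit by 12; {[13,15]} hit by 15; {[17,19],[18,22]} hit by 19.
Points: 5, 10, 12, 15, 19 (5 total).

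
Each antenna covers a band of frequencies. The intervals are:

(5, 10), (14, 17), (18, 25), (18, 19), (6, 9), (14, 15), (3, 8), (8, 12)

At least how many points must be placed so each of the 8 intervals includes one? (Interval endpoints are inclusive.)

Sort by right endpoint; whenever an interval is uncovered, place a point at its right end.
Sorted: [3,8] [6,9] [5,10] [8,12] [14,15] [14,17] [18,19] [18,25]
{[3,8],[6,9],[5,10],[8,12]} hit by 8; {[14,15],[14,17]} hit by 15; {[18,19],[18,25]} hit by 19.
Points: 8, 15, 19 (3 total).

3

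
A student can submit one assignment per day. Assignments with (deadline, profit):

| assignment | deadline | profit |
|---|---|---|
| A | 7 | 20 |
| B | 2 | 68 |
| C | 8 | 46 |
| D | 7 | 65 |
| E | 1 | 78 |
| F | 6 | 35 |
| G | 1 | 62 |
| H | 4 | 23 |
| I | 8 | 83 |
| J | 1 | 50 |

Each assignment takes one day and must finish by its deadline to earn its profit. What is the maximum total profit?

Take jobs in profit order; each goes to the latest open slot no later than its deadline.
By profit: I(d8,83), E(d1,78), B(d2,68), D(d7,65), G(d1,62), J(d1,50), C(d8,46), F(d6,35), H(d4,23), A(d7,20)
I→slot 8; E→slot 1; B→slot 2; D→slot 7; G skipped; J skipped; C→slot 6; F→slot 5; H→slot 4; A→slot 3.
Profit = 78 + 68 + 20 + 23 + 35 + 46 + 65 + 83 = 418

418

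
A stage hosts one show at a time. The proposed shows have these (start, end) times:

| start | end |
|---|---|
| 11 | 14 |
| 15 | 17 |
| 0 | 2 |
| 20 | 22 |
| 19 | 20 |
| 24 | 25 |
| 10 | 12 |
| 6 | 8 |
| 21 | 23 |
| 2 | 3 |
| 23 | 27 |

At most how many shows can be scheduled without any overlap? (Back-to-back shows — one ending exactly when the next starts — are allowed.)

Sorted by end: (0,2)  (2,3)  (6,8)  (10,12)  (11,14)  (15,17)  (19,20)  (20,22)  (21,23)  (24,25)  (23,27)
take (0,2); take (2,3); take (6,8); take (10,12); take (15,17); take (19,20); take (20,22); take (24,25).
Selected 8 shows.

8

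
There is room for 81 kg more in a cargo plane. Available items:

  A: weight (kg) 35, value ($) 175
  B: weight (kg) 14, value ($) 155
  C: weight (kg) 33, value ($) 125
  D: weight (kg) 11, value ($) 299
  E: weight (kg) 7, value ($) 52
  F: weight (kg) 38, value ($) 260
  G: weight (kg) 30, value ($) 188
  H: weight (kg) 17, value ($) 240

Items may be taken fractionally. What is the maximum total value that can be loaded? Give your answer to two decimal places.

964.95

Ratios (sorted): D 27.18, H 14.12, B 11.07, E 7.43, F 6.84, G 6.27, A 5.00, C 3.79
take D (11 @ 299); take H (17 @ 240); take B (14 @ 155); take E (7 @ 52); take 32/38 of F → 218.95. Capacity used 81/81.
Total value = 964.95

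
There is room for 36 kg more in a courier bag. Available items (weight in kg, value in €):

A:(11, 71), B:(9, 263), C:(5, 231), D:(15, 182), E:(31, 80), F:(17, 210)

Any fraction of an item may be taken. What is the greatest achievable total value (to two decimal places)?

Greedy by value/weight ratio, highest first.
Ratios (sorted): C 46.20, B 29.22, F 12.35, D 12.13, A 6.45, E 2.58
take C (5 @ 231); take B (9 @ 263); take F (17 @ 210); take 5/15 of D → 60.67. Capacity used 36/36.
Total value = 764.67

764.67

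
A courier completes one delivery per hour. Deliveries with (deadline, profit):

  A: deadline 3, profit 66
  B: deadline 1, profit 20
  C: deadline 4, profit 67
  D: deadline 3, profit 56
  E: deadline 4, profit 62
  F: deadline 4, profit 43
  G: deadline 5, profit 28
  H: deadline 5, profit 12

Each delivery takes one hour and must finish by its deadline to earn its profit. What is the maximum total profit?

279

By profit: C(d4,67), A(d3,66), E(d4,62), D(d3,56), F(d4,43), G(d5,28), B(d1,20), H(d5,12)
C→slot 4; A→slot 3; E→slot 2; D→slot 1; F skipped; G→slot 5; B skipped; H skipped.
Profit = 56 + 62 + 66 + 67 + 28 = 279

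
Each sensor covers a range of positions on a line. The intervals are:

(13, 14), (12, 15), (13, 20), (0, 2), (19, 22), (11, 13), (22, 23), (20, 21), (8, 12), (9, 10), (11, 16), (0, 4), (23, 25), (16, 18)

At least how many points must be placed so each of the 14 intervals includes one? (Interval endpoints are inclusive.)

6

Sorted: [0,2] [0,4] [9,10] [8,12] [11,13] [13,14] [12,15] [11,16] [16,18] [13,20] [20,21] [19,22] [22,23] [23,25]
{[0,2],[0,4]} hit by 2; {[9,10],[8,12]} hit by 10; {[11,13],[13,14],[12,15],[11,16]} hit by 13; {[16,18],[13,20]} hit by 18; {[20,21],[19,22]} hit by 21; {[22,23],[23,25]} hit by 23.
Points: 2, 10, 13, 18, 21, 23 (6 total).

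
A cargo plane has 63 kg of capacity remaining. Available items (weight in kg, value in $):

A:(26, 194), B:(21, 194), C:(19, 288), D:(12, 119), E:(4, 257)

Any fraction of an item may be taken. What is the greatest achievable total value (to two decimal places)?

Greedy by value/weight ratio, highest first.
Order: E (257/4=64.25) > C (288/19=15.16) > D (119/12=9.92) > B (194/21=9.24) > A (194/26=7.46)
Fill: take E (4 @ 257) → take C (19 @ 288) → take D (12 @ 119) → take B (21 @ 194) → take 7/26 of A → 52.23; 63/63 used.
Total value = 910.23

910.23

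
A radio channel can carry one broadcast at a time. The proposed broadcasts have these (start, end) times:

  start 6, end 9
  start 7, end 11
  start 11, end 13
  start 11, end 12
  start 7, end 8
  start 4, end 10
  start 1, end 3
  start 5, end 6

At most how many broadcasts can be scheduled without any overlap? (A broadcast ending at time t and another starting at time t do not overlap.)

4

Order by finish time; keep every interval that doesn't clash with the previous kept one.
By end time: (1,3), (5,6), (7,8), (6,9), (4,10), (7,11), (11,12), (11,13).
Pick (1,3); next start ≥ 3 → (5,6); next start ≥ 6 → (7,8); next start ≥ 8 → (11,12).
Selected 4 broadcasts.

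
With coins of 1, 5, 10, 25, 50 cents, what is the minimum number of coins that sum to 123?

Use the largest denomination that fits, subtract, and repeat.
123 = 2×50 + 2×10 + 3×1
Total coins = 2 + 2 + 3 = 7

7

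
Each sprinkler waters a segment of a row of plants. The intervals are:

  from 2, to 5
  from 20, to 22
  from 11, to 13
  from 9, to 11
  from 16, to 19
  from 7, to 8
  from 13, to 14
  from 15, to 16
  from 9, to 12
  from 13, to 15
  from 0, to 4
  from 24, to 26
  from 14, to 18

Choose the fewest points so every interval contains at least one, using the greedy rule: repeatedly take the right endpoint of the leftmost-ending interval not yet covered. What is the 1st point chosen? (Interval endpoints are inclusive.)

4

By right end: [0,4]  [2,5]  [7,8]  [9,11]  [9,12]  [11,13]  [13,14]  [13,15]  [15,16]  [14,18]  [16,19]  [20,22]  [24,26]
[0,4] uncovered → point at 4; [7,8] uncovered → point at 8; [9,11] uncovered → point at 11; [13,14] uncovered → point at 14; [15,16] uncovered → point at 16; [20,22] uncovered → point at 22; [24,26] uncovered → point at 26.
Points: 4, 8, 11, 14, 16, 22, 26 (7 total).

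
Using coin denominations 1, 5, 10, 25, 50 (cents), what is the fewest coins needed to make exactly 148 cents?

8

Greedy: take as many of the largest coin as possible, then repeat with the remainder.
148 = 2×50 + 1×25 + 2×10 + 3×1
Total coins = 2 + 1 + 2 + 3 = 8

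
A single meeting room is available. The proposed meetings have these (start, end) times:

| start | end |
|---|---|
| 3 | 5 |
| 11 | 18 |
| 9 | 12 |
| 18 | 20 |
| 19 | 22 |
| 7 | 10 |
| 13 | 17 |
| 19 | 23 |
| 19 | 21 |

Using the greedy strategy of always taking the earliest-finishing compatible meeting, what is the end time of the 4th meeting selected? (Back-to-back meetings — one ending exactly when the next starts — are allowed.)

Order by finish time; keep every interval that doesn't clash with the previous kept one.
By end time: (3,5), (7,10), (9,12), (13,17), (11,18), (18,20), (19,21), (19,22), (19,23).
Pick (3,5); next start ≥ 5 → (7,10); next start ≥ 10 → (13,17); next start ≥ 17 → (18,20).
Selected: (3,5) (7,10) (13,17) (18,20)

20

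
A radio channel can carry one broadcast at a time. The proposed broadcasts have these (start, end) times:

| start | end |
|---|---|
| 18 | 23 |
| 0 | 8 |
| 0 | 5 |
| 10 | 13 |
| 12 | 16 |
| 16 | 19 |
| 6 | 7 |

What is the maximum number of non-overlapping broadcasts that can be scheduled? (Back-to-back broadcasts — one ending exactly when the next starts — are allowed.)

Sort by end time and greedily take each interval whose start is ≥ the last chosen end.
Sorted by end: (0,5)  (6,7)  (0,8)  (10,13)  (12,16)  (16,19)  (18,23)
take (0,5); take (6,7); skip (0,8); take (10,13); skip (12,16); take (16,19).
Selected 4 broadcasts.

4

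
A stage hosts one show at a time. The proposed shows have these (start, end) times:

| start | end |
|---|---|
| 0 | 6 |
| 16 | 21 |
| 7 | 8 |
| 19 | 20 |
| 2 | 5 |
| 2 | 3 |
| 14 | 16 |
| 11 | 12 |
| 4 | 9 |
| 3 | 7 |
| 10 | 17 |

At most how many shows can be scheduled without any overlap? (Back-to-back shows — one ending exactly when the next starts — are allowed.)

Order by finish time; keep every interval that doesn't clash with the previous kept one.
Sorted by end: (2,3)  (2,5)  (0,6)  (3,7)  (7,8)  (4,9)  (11,12)  (14,16)  (10,17)  (19,20)  (16,21)
take (2,3); skip (0,6); take (3,7); take (7,8); take (11,12); take (14,16); take (19,20).
Selected 6 shows.

6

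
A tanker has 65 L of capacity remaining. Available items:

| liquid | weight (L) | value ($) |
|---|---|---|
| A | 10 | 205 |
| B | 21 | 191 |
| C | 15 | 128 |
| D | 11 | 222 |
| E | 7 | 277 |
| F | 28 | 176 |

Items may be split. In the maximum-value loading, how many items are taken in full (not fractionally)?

5

Sort by value per unit weight and fill in that order.
Ratios (sorted): E 39.57, A 20.50, D 20.18, B 9.10, C 8.53, F 6.29
take E (7 @ 277); take A (10 @ 205); take D (11 @ 222); take B (21 @ 191); take C (15 @ 128); take 1/28 of F → 6.29. Capacity used 65/65.
5 item(s) taken whole; one partial (take 1/28 of F).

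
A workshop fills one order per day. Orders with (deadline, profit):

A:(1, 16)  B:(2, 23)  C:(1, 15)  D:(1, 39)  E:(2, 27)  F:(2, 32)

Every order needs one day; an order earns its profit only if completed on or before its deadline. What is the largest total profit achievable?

Sort by profit descending; place each in the latest free slot ≤ its deadline.
Profit order: D=39 F=32 E=27 B=23 A=16 C=15
Assign: D→slot 1, F→slot 2, E skipped, B skipped, A skipped, C skipped.
Slots: [1:D] [2:F]
Profit = 39 + 32 = 71

71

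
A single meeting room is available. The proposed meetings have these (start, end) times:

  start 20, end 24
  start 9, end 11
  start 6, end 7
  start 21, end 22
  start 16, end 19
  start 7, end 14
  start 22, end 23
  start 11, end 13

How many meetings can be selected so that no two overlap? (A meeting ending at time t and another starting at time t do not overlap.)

6

By end time: (6,7), (9,11), (11,13), (7,14), (16,19), (21,22), (22,23), (20,24).
Pick (6,7); next start ≥ 7 → (9,11); next start ≥ 11 → (11,13); next start ≥ 13 → (16,19); next start ≥ 19 → (21,22); next start ≥ 22 → (22,23).
Selected 6 meetings.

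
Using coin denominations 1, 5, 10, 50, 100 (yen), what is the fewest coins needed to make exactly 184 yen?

Use the largest denomination that fits, subtract, and repeat.
184 = 1×100 + 1×50 + 3×10 + 4×1
Total coins = 1 + 1 + 3 + 4 = 9

9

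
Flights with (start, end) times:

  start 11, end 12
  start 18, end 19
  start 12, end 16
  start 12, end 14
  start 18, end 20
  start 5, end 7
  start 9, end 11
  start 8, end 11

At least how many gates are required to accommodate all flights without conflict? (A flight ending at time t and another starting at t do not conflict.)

Count concurrent intervals with a sweep; the peak is the room count.
Events (time:±→running): 5:+→1 7:-→0 8:+→1 9:+→2 … peak 2.

2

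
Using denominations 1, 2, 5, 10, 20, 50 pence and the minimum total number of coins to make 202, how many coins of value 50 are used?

Use the largest denomination that fits, subtract, and repeat.
202 = 4×50 + 1×2
Count of 50: 4

4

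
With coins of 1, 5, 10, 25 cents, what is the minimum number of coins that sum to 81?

Greedy: take as many of the largest coin as possible, then repeat with the remainder.
81 = 3×25 + 1×5 + 1×1
Total coins = 3 + 1 + 1 = 5

5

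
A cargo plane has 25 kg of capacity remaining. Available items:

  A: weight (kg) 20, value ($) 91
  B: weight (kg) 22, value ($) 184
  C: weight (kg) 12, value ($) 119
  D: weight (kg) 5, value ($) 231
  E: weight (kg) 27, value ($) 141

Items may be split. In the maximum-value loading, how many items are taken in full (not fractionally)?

2

Order: D (231/5=46.20) > C (119/12=9.92) > B (184/22=8.36) > E (141/27=5.22) > A (91/20=4.55)
Fill: take D (5 @ 231) → take C (12 @ 119) → take 8/22 of B → 66.91; 25/25 used.
2 item(s) taken whole; one partial (take 8/22 of B).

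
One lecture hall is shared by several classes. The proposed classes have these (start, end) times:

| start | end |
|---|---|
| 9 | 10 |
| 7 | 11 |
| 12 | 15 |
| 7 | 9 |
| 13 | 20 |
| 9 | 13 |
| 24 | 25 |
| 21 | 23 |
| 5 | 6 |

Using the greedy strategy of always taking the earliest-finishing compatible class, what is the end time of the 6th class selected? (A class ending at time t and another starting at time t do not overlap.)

Sorted by end: (5,6)  (7,9)  (9,10)  (7,11)  (9,13)  (12,15)  (13,20)  (21,23)  (24,25)
take (5,6); take (7,9); take (9,10); take (12,15); take (21,23); take (24,25).
Selected: (5,6) (7,9) (9,10) (12,15) (21,23) (24,25)

25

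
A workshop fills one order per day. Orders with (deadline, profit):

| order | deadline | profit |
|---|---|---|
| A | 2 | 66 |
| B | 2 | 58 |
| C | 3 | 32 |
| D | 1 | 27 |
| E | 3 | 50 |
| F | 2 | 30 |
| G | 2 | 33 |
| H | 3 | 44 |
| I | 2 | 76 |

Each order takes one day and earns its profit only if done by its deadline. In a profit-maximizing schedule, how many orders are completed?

3

By profit: I(d2,76), A(d2,66), B(d2,58), E(d3,50), H(d3,44), G(d2,33), C(d3,32), F(d2,30), D(d1,27)
I→slot 2; A→slot 1; B skipped; E→slot 3; H skipped; G skipped; C skipped; F skipped; D skipped.
3 of 9 scheduled.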